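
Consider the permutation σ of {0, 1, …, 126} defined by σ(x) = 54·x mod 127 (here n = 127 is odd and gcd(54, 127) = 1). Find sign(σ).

-1

Start at x=40: 40 → 1 → 54 → 122 → 111 → 25 → 80 → … (one orbit).
The orbit structure of x ↦ 54x mod 127: 4 orbits of sizes [42, 42, 42, 1].
Σ(ℓ_i−1) = 127−4 = 123; sign = (−1)^123 = -1.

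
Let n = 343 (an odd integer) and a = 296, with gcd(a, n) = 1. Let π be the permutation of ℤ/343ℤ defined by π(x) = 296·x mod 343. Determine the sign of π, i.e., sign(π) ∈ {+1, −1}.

Trace 218: π^k(218) = [218, 44, 333, 127, 205, 312, 85] for k=0..6.
Decompose π into cycles: lengths [147, 147, 21, 21, 3, 3, 1] (7 cycles, including the fixed point 0).
7 cycles on 343: each ℓ→(−1)^(ℓ−1), product (−1)^336 = +1.
(296|343)_J = +1 (Zolotarev's lemma cross-check).

+1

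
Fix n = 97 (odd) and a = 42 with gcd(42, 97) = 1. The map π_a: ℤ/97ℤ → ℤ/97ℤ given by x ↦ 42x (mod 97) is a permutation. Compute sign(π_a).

-1

Start at x=63: 63 → 27 → 67 → 1 → 42 → 18 → 77 → … (one orbit).
Cycle type of π: 32×3 + 1; total 4 cycles.
sign(π) = (−1)^{n − #cycles} = (−1)^{97−4} = (−1)^93 = -1.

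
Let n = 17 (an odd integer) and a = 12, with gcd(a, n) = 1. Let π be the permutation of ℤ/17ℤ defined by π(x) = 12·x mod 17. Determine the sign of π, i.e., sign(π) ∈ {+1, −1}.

Orbit of 16 under x↦12x: [16, 5, 9, 6, 4, 14, 15]… (length divides ord_17(12)).
Decompose π into cycles: lengths [16, 1] (2 cycles, including the fixed point 0).
17 − 2 = 15 transpositions; sign(π) = (−1)^15 = -1.
(12|17)_J = -1 (Zolotarev's lemma cross-check).

-1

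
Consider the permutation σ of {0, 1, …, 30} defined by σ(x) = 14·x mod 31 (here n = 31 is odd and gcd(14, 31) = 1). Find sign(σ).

Orbit of 4 under x↦14x: [4, 25, 9, 2, 28, 20, 1]… (length divides ord_31(14)).
3 cycles of lengths [15, 15, 1].
3 cycles on 31: each ℓ→(−1)^(ℓ−1), product (−1)^28 = +1.
The Jacobi symbol (14|31) = +1 (Zolotarev) agrees.

+1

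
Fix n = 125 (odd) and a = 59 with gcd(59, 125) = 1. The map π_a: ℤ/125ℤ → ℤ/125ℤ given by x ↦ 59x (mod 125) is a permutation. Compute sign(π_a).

+1

Start at x=76: 76 → 109 → 56 → 54 → 61 → 99 → 91 → … (one orbit).
Cycle lengths of π_59 on ℤ/125ℤ: [50, 50, 10, 10, 2, 2, 1]; 7 cycles in total.
n − c = 125 − 7 = 118; sign = (−1)^118 = +1.
(59|125)_J = +1 (Zolotarev's lemma cross-check).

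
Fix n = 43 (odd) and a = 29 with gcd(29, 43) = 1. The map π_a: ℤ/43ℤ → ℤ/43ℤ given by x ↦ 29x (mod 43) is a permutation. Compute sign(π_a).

-1

Trace 39: π^k(39) = [39, 13, 33, 11, 18, 6, 2] for k=0..6.
π_29 has 2 disjoint cycles with lengths [42, 1] on {0,…,42}.
Σ(ℓ_i−1) = 43−2 = 41; sign = (−1)^41 = -1.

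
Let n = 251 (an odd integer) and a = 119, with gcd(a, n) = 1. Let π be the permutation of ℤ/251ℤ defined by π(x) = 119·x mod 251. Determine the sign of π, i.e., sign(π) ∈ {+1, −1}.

+1

Start at x=156: 156 → 241 → 65 → 205 → 48 → 190 → 20 → … (one orbit).
Cycle lengths of π_119 on ℤ/251ℤ: [125, 125, 1]; 3 cycles in total.
3 cycles on 251: each ℓ→(−1)^(ℓ−1), product (−1)^248 = +1.
The Jacobi symbol (119|251) = +1 (Zolotarev) agrees.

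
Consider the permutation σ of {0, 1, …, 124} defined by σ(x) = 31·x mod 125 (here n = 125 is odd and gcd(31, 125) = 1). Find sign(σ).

Trace 1: π^k(1) = [1, 31, 86, 41, 21, 26, 56] for k=0..6.
π_31 has 13 disjoint cycles with lengths [25, 25, 25, 25, 5, 5, 5, 5, 1, 1, 1, 1, 1] on {0,…,124}.
Σ(ℓ_i−1) = 125−13 = 112; sign = (−1)^112 = +1.

+1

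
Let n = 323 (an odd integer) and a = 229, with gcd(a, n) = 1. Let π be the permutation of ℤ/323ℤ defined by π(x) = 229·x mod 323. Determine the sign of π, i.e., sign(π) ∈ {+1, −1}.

+1

Orbit of 134 under x↦229x: [134, 1, 229, 115, 172, 305, 77]… (length divides ord_323(229)).
The orbit structure of x ↦ 229x mod 323: 57 orbits of sizes [8, 8, 8, 8, 8, 8, 8, 8, 8, 8, 8, 8, 8, 8, 8, 8, 8, 8, 8, 8, 8, 8, 8, 8, 8, 8, 8, 8, 8, 8, 8, 8, 8, 8, 8, 8, 8, 8, 1, 1, 1, 1, 1, 1, 1, 1, 1, 1, 1, 1, 1, 1, 1, 1, 1, 1, 1].
sign(π) = (−1)^{n − #cycles} = (−1)^{323−57} = (−1)^266 = +1.
Check: (229/323) = +1 by Zolotarev.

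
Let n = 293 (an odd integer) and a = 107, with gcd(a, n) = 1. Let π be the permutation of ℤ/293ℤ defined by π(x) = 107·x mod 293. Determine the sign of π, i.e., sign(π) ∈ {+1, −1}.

+1

Trace 271: π^k(271) = [271, 283, 102, 73, 193, 141, 144] for k=0..6.
Decompose π into cycles: lengths [146, 146, 1] (3 cycles, including the fixed point 0).
Σ(ℓ_i−1) = 293−3 = 290; sign = (−1)^290 = +1.
Zolotarev: (107|293) = +1, matching the cycle-count sign.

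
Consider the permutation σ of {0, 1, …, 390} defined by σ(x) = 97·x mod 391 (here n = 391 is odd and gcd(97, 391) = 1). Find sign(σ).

+1

Orbit of 367 under x↦97x: [367, 18, 182, 59, 249, 302, 360]… (length divides ord_391(97)).
Cycle lengths of π_97 on ℤ/391ℤ: [176, 176, 22, 16, 1]; 5 cycles in total.
With 5 cycles on 391 points, sign = (−1)^{391−5} = +1.
Check: (97/391) = +1 by Zolotarev.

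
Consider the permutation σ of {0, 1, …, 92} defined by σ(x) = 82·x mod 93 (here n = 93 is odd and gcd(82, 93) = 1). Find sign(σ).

+1

Start at x=70: 70 → 67 → 7 → 16 → 10 → 76 → 1 → … (one orbit).
π_82 has 9 disjoint cycles with lengths [15, 15, 15, 15, 15, 15, 1, 1, 1] on {0,…,92}.
sign(π) = (−1)^{n − #cycles} = (−1)^{93−9} = (−1)^84 = +1.
The Jacobi symbol (82|93) = +1 (Zolotarev) agrees.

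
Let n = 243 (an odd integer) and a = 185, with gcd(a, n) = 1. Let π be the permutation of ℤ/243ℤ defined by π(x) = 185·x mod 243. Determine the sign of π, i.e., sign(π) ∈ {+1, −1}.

-1

Orbit of 199 under x↦185x: [199, 122, 214, 224, 130, 236, 163]… (length divides ord_243(185)).
Cycle type of π: 162 + 54 + 18 + 6 + 2 + 1; total 6 cycles.
6 cycles on 243: each ℓ→(−1)^(ℓ−1), product (−1)^237 = -1.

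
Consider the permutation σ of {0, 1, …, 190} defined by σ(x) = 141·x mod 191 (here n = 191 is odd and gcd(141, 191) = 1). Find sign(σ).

-1

Start at x=6: 6 → 82 → 102 → 57 → 15 → 14 → 64 → … (one orbit).
Cycle lengths of π_141 on ℤ/191ℤ: [190, 1]; 2 cycles in total.
sign(π) = (−1)^{n − #cycles} = (−1)^{191−2} = (−1)^189 = -1.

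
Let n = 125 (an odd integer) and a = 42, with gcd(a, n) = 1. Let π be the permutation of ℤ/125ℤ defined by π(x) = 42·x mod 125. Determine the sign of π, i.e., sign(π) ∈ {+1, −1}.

-1

Orbit of 16 under x↦42x: [16, 47, 99, 33, 11, 87, 29]… (length divides ord_125(42)).
Cycle lengths of π_42 on ℤ/125ℤ: [100, 20, 4, 1]; 4 cycles in total.
Σ(ℓ_i−1) = 125−4 = 121; sign = (−1)^121 = -1.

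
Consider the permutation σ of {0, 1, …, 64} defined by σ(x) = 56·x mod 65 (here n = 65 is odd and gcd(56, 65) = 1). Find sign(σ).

Trace 16: π^k(16) = [16, 51, 61, 36, 1, 56] for k=0..5.
Cycle lengths of π_56 on ℤ/65ℤ: [6, 6, 6, 6, 6, 6, 6, 6, 6, 6, 1, 1, 1, 1, 1]; 15 cycles in total.
n − c = 65 − 15 = 50; sign = (−1)^50 = +1.
(56|65)_J = +1 (Zolotarev's lemma cross-check).

+1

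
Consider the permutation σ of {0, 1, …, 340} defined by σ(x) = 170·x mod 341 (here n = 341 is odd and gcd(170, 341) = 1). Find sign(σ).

-1

Orbit of 16 under x↦170x: [16, 333, 4, 339, 1, 170, 256]… (length divides ord_341(170)).
Cycle lengths of π_170 on ℤ/341ℤ: [10, 10, 10, 10, 10, 10, 10, 10, 10, 10, 10, 10, 10, 10, 10, 10, 10, 10, 10, 10, 10, 10, 10, 10, 10, 10, 10, 10, 10, 10, 10, 10, 10, 5, 5, 1]; 36 cycles in total.
With 36 cycles on 341 points, sign = (−1)^{341−36} = -1.
Check: (170/341) = -1 by Zolotarev.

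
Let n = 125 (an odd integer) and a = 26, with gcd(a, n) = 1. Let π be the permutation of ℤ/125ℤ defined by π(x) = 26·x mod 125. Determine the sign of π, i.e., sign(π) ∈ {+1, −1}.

Trace 1: π^k(1) = [1, 26, 51, 76, 101] for k=0..4.
45 cycles of lengths [5, 5, 5, 5, 5, 5, 5, 5, 5, 5, 5, 5, 5, 5, 5, 5, 5, 5, 5, 5, 1, 1, 1, 1, 1, 1, 1, 1, 1, 1, 1, 1, 1, 1, 1, 1, 1, 1, 1, 1, 1, 1, 1, 1, 1].
With 45 cycles on 125 points, sign = (−1)^{125−45} = +1.

+1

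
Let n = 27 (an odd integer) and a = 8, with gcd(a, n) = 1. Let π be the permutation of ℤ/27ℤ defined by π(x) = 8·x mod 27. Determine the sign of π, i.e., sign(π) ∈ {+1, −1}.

Orbit of 19 under x↦8x: [19, 17, 1, 8, 10, 26]… (length divides ord_27(8)).
Cycle lengths of π_8 on ℤ/27ℤ: [6, 6, 6, 2, 2, 2, 2, 1]; 8 cycles in total.
Σ(ℓ_i−1) = 27−8 = 19; sign = (−1)^19 = -1.
Check: (8/27) = -1 by Zolotarev.

-1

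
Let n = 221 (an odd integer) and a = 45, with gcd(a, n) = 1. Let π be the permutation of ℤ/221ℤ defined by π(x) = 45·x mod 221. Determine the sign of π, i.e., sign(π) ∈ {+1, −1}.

+1

Trace 41: π^k(41) = [41, 77, 150, 120, 96, 121, 141] for k=0..6.
Cycle type of π: 48×4 + 16 + 12 + 1; total 7 cycles.
sign(π) = (−1)^{n − #cycles} = (−1)^{221−7} = (−1)^214 = +1.
Check: (45/221) = +1 by Zolotarev.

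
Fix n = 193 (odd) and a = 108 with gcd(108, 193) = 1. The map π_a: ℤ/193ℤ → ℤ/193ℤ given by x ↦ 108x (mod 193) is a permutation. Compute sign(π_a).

+1

Start at x=108: 108 → 84 → 1 → 108 (one orbit).
65 cycles of lengths [3, 3, 3, 3, 3, 3, 3, 3, 3, 3, 3, 3, 3, 3, 3, 3, 3, 3, 3, 3, 3, 3, 3, 3, 3, 3, 3, 3, 3, 3, 3, 3, 3, 3, 3, 3, 3, 3, 3, 3, 3, 3, 3, 3, 3, 3, 3, 3, 3, 3, 3, 3, 3, 3, 3, 3, 3, 3, 3, 3, 3, 3, 3, 3, 1].
n − c = 193 − 65 = 128; sign = (−1)^128 = +1.
Via Zolotarev, sign(π_{108}) = (108|193) = +1.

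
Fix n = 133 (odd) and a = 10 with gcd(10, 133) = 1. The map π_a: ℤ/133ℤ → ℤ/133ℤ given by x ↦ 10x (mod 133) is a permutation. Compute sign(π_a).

Trace 4: π^k(4) = [4, 40, 1, 10, 100, 69, 25] for k=0..6.
Cycle lengths of π_10 on ℤ/133ℤ: [18, 18, 18, 18, 18, 18, 18, 6, 1]; 9 cycles in total.
Σ(ℓ_i−1) = 133−9 = 124; sign = (−1)^124 = +1.
(10|133)_J = +1 (Zolotarev's lemma cross-check).

+1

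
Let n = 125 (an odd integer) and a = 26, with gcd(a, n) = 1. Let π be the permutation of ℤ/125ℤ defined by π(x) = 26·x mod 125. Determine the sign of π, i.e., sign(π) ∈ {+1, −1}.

Start at x=1: 1 → 26 → 51 → 76 → 101 → 1 (one orbit).
Cycle type of π: 5×20 + 1×25; total 45 cycles.
Σ(ℓ_i−1) = 125−45 = 80; sign = (−1)^80 = +1.

+1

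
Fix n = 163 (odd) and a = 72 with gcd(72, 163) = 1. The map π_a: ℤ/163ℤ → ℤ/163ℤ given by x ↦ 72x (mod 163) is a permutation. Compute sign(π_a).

Trace 35: π^k(35) = [35, 75, 21, 45, 143, 27, 151] for k=0..6.
Cycle lengths of π_72 on ℤ/163ℤ: [162, 1]; 2 cycles in total.
2 cycles on 163: each ℓ→(−1)^(ℓ−1), product (−1)^161 = -1.
The Jacobi symbol (72|163) = -1 (Zolotarev) agrees.

-1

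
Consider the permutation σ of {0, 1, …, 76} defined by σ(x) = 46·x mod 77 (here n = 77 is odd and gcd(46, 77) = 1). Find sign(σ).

Trace 9: π^k(9) = [9, 29, 25, 72, 1, 46, 37] for k=0..6.
Decompose π into cycles: lengths [30, 30, 10, 3, 3, 1] (6 cycles, including the fixed point 0).
sign(π) = (−1)^{n − #cycles} = (−1)^{77−6} = (−1)^71 = -1.
The Jacobi symbol (46|77) = -1 (Zolotarev) agrees.

-1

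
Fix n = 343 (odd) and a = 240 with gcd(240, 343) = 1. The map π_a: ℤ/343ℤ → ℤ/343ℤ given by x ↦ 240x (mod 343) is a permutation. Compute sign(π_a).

+1

Orbit of 72 under x↦240x: [72, 130, 330, 310, 312, 106, 58]… (length divides ord_343(240)).
Cycle type of π: 147×2 + 21×2 + 3×2 + 1; total 7 cycles.
With 7 cycles on 343 points, sign = (−1)^{343−7} = +1.
(240|343)_J = +1 (Zolotarev's lemma cross-check).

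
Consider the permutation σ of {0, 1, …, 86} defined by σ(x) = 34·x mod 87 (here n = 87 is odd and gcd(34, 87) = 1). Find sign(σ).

Orbit of 22 under x↦34x: [22, 52, 28, 82, 4, 49, 13]… (length divides ord_87(34)).
Cycle type of π: 14×6 + 1×3; total 9 cycles.
With 9 cycles on 87 points, sign = (−1)^{87−9} = +1.
Check: (34/87) = +1 by Zolotarev.

+1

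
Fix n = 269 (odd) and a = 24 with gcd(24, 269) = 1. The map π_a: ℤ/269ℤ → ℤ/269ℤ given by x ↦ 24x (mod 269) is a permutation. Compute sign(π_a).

+1

Orbit of 125 under x↦24x: [125, 41, 177, 213, 1, 24, 38]… (length divides ord_269(24)).
Decompose π into cycles: lengths [67, 67, 67, 67, 1] (5 cycles, including the fixed point 0).
Σ(ℓ_i−1) = 269−5 = 264; sign = (−1)^264 = +1.
Via Zolotarev, sign(π_{24}) = (24|269) = +1.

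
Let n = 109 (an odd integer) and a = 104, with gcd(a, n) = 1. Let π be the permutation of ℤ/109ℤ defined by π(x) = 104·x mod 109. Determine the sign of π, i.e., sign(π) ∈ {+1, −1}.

+1

Orbit of 84 under x↦104x: [84, 16, 29, 73, 71, 81, 31]… (length divides ord_109(104)).
π_104 has 3 disjoint cycles with lengths [54, 54, 1] on {0,…,108}.
sign(π) = (−1)^{n − #cycles} = (−1)^{109−3} = (−1)^106 = +1.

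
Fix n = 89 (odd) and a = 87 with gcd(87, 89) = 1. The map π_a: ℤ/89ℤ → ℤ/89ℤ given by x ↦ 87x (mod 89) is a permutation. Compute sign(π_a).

Orbit of 57 under x↦87x: [57, 64, 50, 78, 22, 45, 88]… (length divides ord_89(87)).
Cycle lengths of π_87 on ℤ/89ℤ: [22, 22, 22, 22, 1]; 5 cycles in total.
n − c = 89 − 5 = 84; sign = (−1)^84 = +1.
(87|89)_J = +1 (Zolotarev's lemma cross-check).

+1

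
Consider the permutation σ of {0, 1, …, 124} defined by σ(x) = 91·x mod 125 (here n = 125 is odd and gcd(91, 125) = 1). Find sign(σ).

+1

Orbit of 91 under x↦91x: [91, 31, 71, 86, 76, 41, 106]… (length divides ord_125(91)).
13 cycles of lengths [25, 25, 25, 25, 5, 5, 5, 5, 1, 1, 1, 1, 1].
With 13 cycles on 125 points, sign = (−1)^{125−13} = +1.
Zolotarev: (91|125) = +1, matching the cycle-count sign.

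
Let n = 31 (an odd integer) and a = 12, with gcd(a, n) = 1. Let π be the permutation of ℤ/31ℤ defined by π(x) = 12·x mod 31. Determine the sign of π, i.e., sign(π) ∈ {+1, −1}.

Orbit of 27 under x↦12x: [27, 14, 13, 1, 12, 20, 23]… (length divides ord_31(12)).
The orbit structure of x ↦ 12x mod 31: 2 orbits of sizes [30, 1].
31 − 2 = 29 transpositions; sign(π) = (−1)^29 = -1.

-1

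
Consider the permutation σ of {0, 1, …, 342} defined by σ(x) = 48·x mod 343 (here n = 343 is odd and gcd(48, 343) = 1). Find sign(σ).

Start at x=195: 195 → 99 → 293 → 1 → 48 → 246 → 146 → … (one orbit).
Cycle lengths of π_48 on ℤ/343ℤ: [14, 14, 14, 14, 14, 14, 14, 14, 14, 14, 14, 14, 14, 14, 14, 14, 14, 14, 14, 14, 14, 2, 2, 2, 2, 2, 2, 2, 2, 2, 2, 2, 2, 2, 2, 2, 2, 2, 2, 2, 2, 2, 2, 2, 2, 1]; 46 cycles in total.
With 46 cycles on 343 points, sign = (−1)^{343−46} = -1.
The Jacobi symbol (48|343) = -1 (Zolotarev) agrees.

-1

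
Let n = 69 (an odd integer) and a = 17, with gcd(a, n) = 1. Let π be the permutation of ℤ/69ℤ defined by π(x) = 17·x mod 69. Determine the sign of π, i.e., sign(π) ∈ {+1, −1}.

+1

Trace 49: π^k(49) = [49, 5, 16, 65, 1, 17, 13] for k=0..6.
Cycle lengths of π_17 on ℤ/69ℤ: [22, 22, 22, 2, 1]; 5 cycles in total.
n − c = 69 − 5 = 64; sign = (−1)^64 = +1.
The Jacobi symbol (17|69) = +1 (Zolotarev) agrees.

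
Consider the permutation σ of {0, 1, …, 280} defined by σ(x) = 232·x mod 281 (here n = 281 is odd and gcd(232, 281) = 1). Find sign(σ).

Orbit of 90 under x↦232x: [90, 86, 1, 232, 153]… (length divides ord_281(232)).
Decompose π into cycles: lengths [5, 5, 5, 5, 5, 5, 5, 5, 5, 5, 5, 5, 5, 5, 5, 5, 5, 5, 5, 5, 5, 5, 5, 5, 5, 5, 5, 5, 5, 5, 5, 5, 5, 5, 5, 5, 5, 5, 5, 5, 5, 5, 5, 5, 5, 5, 5, 5, 5, 5, 5, 5, 5, 5, 5, 5, 1] (57 cycles, including the fixed point 0).
With 57 cycles on 281 points, sign = (−1)^{281−57} = +1.
(232|281)_J = +1 (Zolotarev's lemma cross-check).

+1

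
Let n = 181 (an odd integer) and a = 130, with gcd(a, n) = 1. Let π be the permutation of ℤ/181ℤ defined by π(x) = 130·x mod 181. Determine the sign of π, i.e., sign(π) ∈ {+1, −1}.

Trace 19: π^k(19) = [19, 117, 6, 56, 40, 132, 146] for k=0..6.
The orbit structure of x ↦ 130x mod 181: 4 orbits of sizes [60, 60, 60, 1].
n − c = 181 − 4 = 177; sign = (−1)^177 = -1.

-1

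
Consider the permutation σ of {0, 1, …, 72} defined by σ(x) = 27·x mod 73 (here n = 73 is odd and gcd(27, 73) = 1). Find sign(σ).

Start at x=27: 27 → 72 → 46 → 1 → 27 (one orbit).
Cycle lengths of π_27 on ℤ/73ℤ: [4, 4, 4, 4, 4, 4, 4, 4, 4, 4, 4, 4, 4, 4, 4, 4, 4, 4, 1]; 19 cycles in total.
73 − 19 = 54 transpositions; sign(π) = (−1)^54 = +1.
Check: (27/73) = +1 by Zolotarev.

+1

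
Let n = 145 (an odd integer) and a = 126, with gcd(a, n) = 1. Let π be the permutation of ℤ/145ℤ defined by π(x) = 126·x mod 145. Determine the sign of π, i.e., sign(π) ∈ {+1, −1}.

-1

Start at x=121: 121 → 21 → 36 → 41 → 91 → 11 → 81 → … (one orbit).
Cycle lengths of π_126 on ℤ/145ℤ: [28, 28, 28, 28, 28, 1, 1, 1, 1, 1]; 10 cycles in total.
n − c = 145 − 10 = 135; sign = (−1)^135 = -1.
Zolotarev: (126|145) = -1, matching the cycle-count sign.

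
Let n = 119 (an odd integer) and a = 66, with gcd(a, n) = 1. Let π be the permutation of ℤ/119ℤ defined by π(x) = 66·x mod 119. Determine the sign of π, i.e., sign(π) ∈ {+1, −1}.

-1

Trace 111: π^k(111) = [111, 67, 19, 64, 59, 86, 83] for k=0..6.
Cycle lengths of π_66 on ℤ/119ℤ: [24, 24, 24, 24, 8, 8, 6, 1]; 8 cycles in total.
8 cycles on 119: each ℓ→(−1)^(ℓ−1), product (−1)^111 = -1.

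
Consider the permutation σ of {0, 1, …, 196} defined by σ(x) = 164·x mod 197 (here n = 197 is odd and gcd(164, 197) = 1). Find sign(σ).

+1

Trace 1: π^k(1) = [1, 164, 104, 114, 178, 36, 191] for k=0..6.
Cycle type of π: 7×28 + 1; total 29 cycles.
With 29 cycles on 197 points, sign = (−1)^{197−29} = +1.
Via Zolotarev, sign(π_{164}) = (164|197) = +1.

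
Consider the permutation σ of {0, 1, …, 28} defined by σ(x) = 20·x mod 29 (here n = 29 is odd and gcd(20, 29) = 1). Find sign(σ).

Orbit of 24 under x↦20x: [24, 16, 1, 20, 23, 25, 7]… (length divides ord_29(20)).
π_20 has 5 disjoint cycles with lengths [7, 7, 7, 7, 1] on {0,…,28}.
n − c = 29 − 5 = 24; sign = (−1)^24 = +1.
Check: (20/29) = +1 by Zolotarev.

+1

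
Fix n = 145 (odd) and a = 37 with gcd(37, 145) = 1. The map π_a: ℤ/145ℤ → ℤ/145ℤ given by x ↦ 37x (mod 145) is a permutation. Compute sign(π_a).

Start at x=97: 97 → 109 → 118 → 16 → 12 → 9 → 43 → … (one orbit).
7 cycles of lengths [28, 28, 28, 28, 28, 4, 1].
With 7 cycles on 145 points, sign = (−1)^{145−7} = +1.

+1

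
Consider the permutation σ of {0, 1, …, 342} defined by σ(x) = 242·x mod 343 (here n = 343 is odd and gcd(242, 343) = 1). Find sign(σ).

Start at x=170: 170 → 323 → 305 → 65 → 295 → 46 → 156 → … (one orbit).
π_242 has 7 disjoint cycles with lengths [147, 147, 21, 21, 3, 3, 1] on {0,…,342}.
343 − 7 = 336 transpositions; sign(π) = (−1)^336 = +1.
Check: (242/343) = +1 by Zolotarev.

+1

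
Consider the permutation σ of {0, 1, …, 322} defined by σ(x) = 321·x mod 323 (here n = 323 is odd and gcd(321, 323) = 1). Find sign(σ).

+1

Start at x=290: 290 → 66 → 191 → 264 → 118 → 87 → 149 → … (one orbit).
Cycle lengths of π_321 on ℤ/323ℤ: [72, 72, 72, 72, 9, 9, 8, 8, 1]; 9 cycles in total.
n − c = 323 − 9 = 314; sign = (−1)^314 = +1.
(321|323)_J = +1 (Zolotarev's lemma cross-check).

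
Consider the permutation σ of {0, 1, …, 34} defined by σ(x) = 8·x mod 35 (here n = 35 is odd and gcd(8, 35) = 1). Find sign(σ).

-1

Start at x=1: 1 → 8 → 29 → 22 → 1 (one orbit).
14 cycles of lengths [4, 4, 4, 4, 4, 4, 4, 1, 1, 1, 1, 1, 1, 1].
Σ(ℓ_i−1) = 35−14 = 21; sign = (−1)^21 = -1.
The Jacobi symbol (8|35) = -1 (Zolotarev) agrees.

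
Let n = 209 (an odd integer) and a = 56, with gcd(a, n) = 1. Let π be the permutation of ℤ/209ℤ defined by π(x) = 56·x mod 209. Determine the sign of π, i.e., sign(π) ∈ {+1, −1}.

Trace 56: π^k(56) = [56, 1] for k=0..1.
Decompose π into cycles: lengths [2, 2, 2, 2, 2, 2, 2, 2, 2, 2, 2, 2, 2, 2, 2, 2, 2, 2, 2, 2, 2, 2, 2, 2, 2, 2, 2, 2, 2, 2, 2, 2, 2, 2, 2, 2, 2, 2, 2, 2, 2, 2, 2, 2, 2, 2, 2, 2, 2, 2, 2, 2, 2, 2, 2, 2, 2, 2, 2, 2, 2, 2, 2, 2, 2, 2, 2, 2, 2, 2, 2, 2, 2, 2, 2, 2, 2, 2, 2, 2, 2, 2, 2, 2, 2, 2, 2, 2, 2, 2, 2, 2, 2, 2, 2, 2, 2, 2, 2, 1, 1, 1, 1, 1, 1, 1, 1, 1, 1, 1] (110 cycles, including the fixed point 0).
sign(π) = (−1)^{n − #cycles} = (−1)^{209−110} = (−1)^99 = -1.
Zolotarev: (56|209) = -1, matching the cycle-count sign.

-1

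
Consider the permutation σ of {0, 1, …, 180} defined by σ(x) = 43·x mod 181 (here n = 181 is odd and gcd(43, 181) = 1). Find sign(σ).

+1

Orbit of 1 under x↦43x: [1, 43, 39, 48, 73, 62, 132]… (length divides ord_181(43)).
Cycle lengths of π_43 on ℤ/181ℤ: [9, 9, 9, 9, 9, 9, 9, 9, 9, 9, 9, 9, 9, 9, 9, 9, 9, 9, 9, 9, 1]; 21 cycles in total.
n − c = 181 − 21 = 160; sign = (−1)^160 = +1.
The Jacobi symbol (43|181) = +1 (Zolotarev) agrees.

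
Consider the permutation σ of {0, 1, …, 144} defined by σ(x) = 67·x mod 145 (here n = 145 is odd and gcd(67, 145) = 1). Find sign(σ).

-1

Orbit of 28 under x↦67x: [28, 136, 122, 54, 138, 111, 42]… (length divides ord_145(67)).
π_67 has 8 disjoint cycles with lengths [28, 28, 28, 28, 14, 14, 4, 1] on {0,…,144}.
145 − 8 = 137 transpositions; sign(π) = (−1)^137 = -1.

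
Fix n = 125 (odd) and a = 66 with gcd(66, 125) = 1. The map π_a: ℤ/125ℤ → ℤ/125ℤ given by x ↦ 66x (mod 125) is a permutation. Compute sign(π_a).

Start at x=91: 91 → 6 → 21 → 11 → 101 → 41 → 81 → … (one orbit).
The orbit structure of x ↦ 66x mod 125: 13 orbits of sizes [25, 25, 25, 25, 5, 5, 5, 5, 1, 1, 1, 1, 1].
125 − 13 = 112 transpositions; sign(π) = (−1)^112 = +1.
The Jacobi symbol (66|125) = +1 (Zolotarev) agrees.

+1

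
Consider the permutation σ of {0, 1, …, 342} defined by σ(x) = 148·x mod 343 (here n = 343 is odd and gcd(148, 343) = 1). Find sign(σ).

+1

Start at x=246: 246 → 50 → 197 → 1 → 148 → 295 → 99 → 246 (one orbit).
The orbit structure of x ↦ 148x mod 343: 91 orbits of sizes [7, 7, 7, 7, 7, 7, 7, 7, 7, 7, 7, 7, 7, 7, 7, 7, 7, 7, 7, 7, 7, 7, 7, 7, 7, 7, 7, 7, 7, 7, 7, 7, 7, 7, 7, 7, 7, 7, 7, 7, 7, 7, 1, 1, 1, 1, 1, 1, 1, 1, 1, 1, 1, 1, 1, 1, 1, 1, 1, 1, 1, 1, 1, 1, 1, 1, 1, 1, 1, 1, 1, 1, 1, 1, 1, 1, 1, 1, 1, 1, 1, 1, 1, 1, 1, 1, 1, 1, 1, 1, 1].
n − c = 343 − 91 = 252; sign = (−1)^252 = +1.
(148|343)_J = +1 (Zolotarev's lemma cross-check).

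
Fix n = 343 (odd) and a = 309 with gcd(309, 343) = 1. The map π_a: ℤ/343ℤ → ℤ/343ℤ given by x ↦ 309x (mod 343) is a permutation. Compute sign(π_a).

Orbit of 8 under x↦309x: [8, 71, 330, 99, 64, 225, 239]… (length divides ord_343(309)).
Decompose π into cycles: lengths [49, 49, 49, 49, 49, 49, 7, 7, 7, 7, 7, 7, 1, 1, 1, 1, 1, 1, 1] (19 cycles, including the fixed point 0).
19 cycles on 343: each ℓ→(−1)^(ℓ−1), product (−1)^324 = +1.

+1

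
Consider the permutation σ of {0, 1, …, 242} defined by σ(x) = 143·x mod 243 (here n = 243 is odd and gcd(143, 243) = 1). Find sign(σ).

-1

Trace 26: π^k(26) = [26, 73, 233, 28, 116, 64, 161] for k=0..6.
π_143 has 14 disjoint cycles with lengths [54, 54, 54, 18, 18, 18, 6, 6, 6, 2, 2, 2, 2, 1] on {0,…,242}.
n − c = 243 − 14 = 229; sign = (−1)^229 = -1.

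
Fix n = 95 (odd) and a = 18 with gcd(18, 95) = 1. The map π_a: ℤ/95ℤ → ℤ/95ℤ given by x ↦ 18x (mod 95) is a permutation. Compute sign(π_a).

Trace 37: π^k(37) = [37, 1, 18, 39] for k=0..3.
π_18 has 29 disjoint cycles with lengths [4, 4, 4, 4, 4, 4, 4, 4, 4, 4, 4, 4, 4, 4, 4, 4, 4, 4, 4, 2, 2, 2, 2, 2, 2, 2, 2, 2, 1] on {0,…,94}.
95 − 29 = 66 transpositions; sign(π) = (−1)^66 = +1.
The Jacobi symbol (18|95) = +1 (Zolotarev) agrees.

+1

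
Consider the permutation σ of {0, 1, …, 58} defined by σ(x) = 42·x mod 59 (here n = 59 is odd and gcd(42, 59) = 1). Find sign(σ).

-1

Trace 32: π^k(32) = [32, 46, 44, 19, 31, 4, 50] for k=0..6.
The orbit structure of x ↦ 42x mod 59: 2 orbits of sizes [58, 1].
59 − 2 = 57 transpositions; sign(π) = (−1)^57 = -1.
(42|59)_J = -1 (Zolotarev's lemma cross-check).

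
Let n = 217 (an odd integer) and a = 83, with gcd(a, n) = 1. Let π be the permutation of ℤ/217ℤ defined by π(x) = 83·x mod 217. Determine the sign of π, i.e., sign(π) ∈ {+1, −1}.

+1

Orbit of 64 under x↦83x: [64, 104, 169, 139, 36, 167, 190]… (length divides ord_217(83)).
Decompose π into cycles: lengths [30, 30, 30, 30, 30, 30, 30, 2, 2, 2, 1] (11 cycles, including the fixed point 0).
n − c = 217 − 11 = 206; sign = (−1)^206 = +1.
Zolotarev: (83|217) = +1, matching the cycle-count sign.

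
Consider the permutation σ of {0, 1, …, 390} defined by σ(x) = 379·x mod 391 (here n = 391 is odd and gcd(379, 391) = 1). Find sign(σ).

Start at x=130: 130 → 4 → 343 → 185 → 126 → 52 → 158 → … (one orbit).
π_379 has 5 disjoint cycles with lengths [176, 176, 22, 16, 1] on {0,…,390}.
5 cycles on 391: each ℓ→(−1)^(ℓ−1), product (−1)^386 = +1.
Via Zolotarev, sign(π_{379}) = (379|391) = +1.

+1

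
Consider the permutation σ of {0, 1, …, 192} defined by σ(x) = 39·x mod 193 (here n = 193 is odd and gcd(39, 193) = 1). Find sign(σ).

-1

Trace 106: π^k(106) = [106, 81, 71, 67, 104, 3, 117] for k=0..6.
Cycle lengths of π_39 on ℤ/193ℤ: [64, 64, 64, 1]; 4 cycles in total.
Σ(ℓ_i−1) = 193−4 = 189; sign = (−1)^189 = -1.
Zolotarev: (39|193) = -1, matching the cycle-count sign.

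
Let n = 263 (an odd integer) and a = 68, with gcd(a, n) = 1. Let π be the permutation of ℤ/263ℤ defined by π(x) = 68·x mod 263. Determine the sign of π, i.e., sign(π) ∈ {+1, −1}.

+1

Orbit of 16 under x↦68x: [16, 36, 81, 248, 32, 72, 162]… (length divides ord_263(68)).
The orbit structure of x ↦ 68x mod 263: 3 orbits of sizes [131, 131, 1].
263 − 3 = 260 transpositions; sign(π) = (−1)^260 = +1.
Zolotarev: (68|263) = +1, matching the cycle-count sign.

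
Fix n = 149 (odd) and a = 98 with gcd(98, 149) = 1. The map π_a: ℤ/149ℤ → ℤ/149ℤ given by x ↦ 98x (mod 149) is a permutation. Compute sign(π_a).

Orbit of 135 under x↦98x: [135, 118, 91, 127, 79, 143, 8]… (length divides ord_149(98)).
π_98 has 2 disjoint cycles with lengths [148, 1] on {0,…,148}.
With 2 cycles on 149 points, sign = (−1)^{149−2} = -1.

-1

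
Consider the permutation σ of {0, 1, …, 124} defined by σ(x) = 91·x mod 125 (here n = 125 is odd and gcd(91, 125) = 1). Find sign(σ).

+1

Orbit of 81 under x↦91x: [81, 121, 11, 1, 91, 31, 71]… (length divides ord_125(91)).
The orbit structure of x ↦ 91x mod 125: 13 orbits of sizes [25, 25, 25, 25, 5, 5, 5, 5, 1, 1, 1, 1, 1].
sign(π) = (−1)^{n − #cycles} = (−1)^{125−13} = (−1)^112 = +1.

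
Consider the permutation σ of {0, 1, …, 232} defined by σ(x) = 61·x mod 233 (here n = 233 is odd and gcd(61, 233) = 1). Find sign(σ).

-1

Start at x=103: 103 → 225 → 211 → 56 → 154 → 74 → 87 → … (one orbit).
Cycle type of π: 232 + 1; total 2 cycles.
With 2 cycles on 233 points, sign = (−1)^{233−2} = -1.
Via Zolotarev, sign(π_{61}) = (61|233) = -1.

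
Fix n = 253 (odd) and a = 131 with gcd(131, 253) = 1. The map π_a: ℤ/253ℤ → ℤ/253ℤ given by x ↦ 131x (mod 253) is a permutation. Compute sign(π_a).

-1

Orbit of 1 under x↦131x: [1, 131, 210, 186, 78, 98, 188]… (length divides ord_253(131)).
Cycle type of π: 22×10 + 11×2 + 2×5 + 1; total 18 cycles.
253 − 18 = 235 transpositions; sign(π) = (−1)^235 = -1.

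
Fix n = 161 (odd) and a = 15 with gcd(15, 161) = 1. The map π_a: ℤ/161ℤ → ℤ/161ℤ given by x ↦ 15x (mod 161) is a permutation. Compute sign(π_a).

-1

Start at x=155: 155 → 71 → 99 → 36 → 57 → 50 → 106 → … (one orbit).
π_15 has 14 disjoint cycles with lengths [22, 22, 22, 22, 22, 22, 22, 1, 1, 1, 1, 1, 1, 1] on {0,…,160}.
Σ(ℓ_i−1) = 161−14 = 147; sign = (−1)^147 = -1.
Zolotarev: (15|161) = -1, matching the cycle-count sign.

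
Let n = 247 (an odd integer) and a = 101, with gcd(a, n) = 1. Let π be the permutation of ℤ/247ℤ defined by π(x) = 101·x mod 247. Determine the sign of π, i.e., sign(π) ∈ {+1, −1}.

+1

Start at x=64: 64 → 42 → 43 → 144 → 218 → 35 → 77 → … (one orbit).
The orbit structure of x ↦ 101x mod 247: 17 orbits of sizes [18, 18, 18, 18, 18, 18, 18, 18, 18, 18, 18, 18, 9, 9, 6, 6, 1].
With 17 cycles on 247 points, sign = (−1)^{247−17} = +1.
Via Zolotarev, sign(π_{101}) = (101|247) = +1.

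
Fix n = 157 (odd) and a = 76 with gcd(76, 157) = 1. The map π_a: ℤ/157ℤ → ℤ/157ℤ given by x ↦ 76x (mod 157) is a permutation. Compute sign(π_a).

Orbit of 90 under x↦76x: [90, 89, 13, 46, 42, 52, 27]… (length divides ord_157(76)).
The orbit structure of x ↦ 76x mod 157: 3 orbits of sizes [78, 78, 1].
157 − 3 = 154 transpositions; sign(π) = (−1)^154 = +1.
(76|157)_J = +1 (Zolotarev's lemma cross-check).

+1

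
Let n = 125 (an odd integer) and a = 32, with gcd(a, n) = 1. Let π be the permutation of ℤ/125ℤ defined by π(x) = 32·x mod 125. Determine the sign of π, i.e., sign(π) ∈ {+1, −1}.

-1

Trace 1: π^k(1) = [1, 32, 24, 18, 76, 57, 74] for k=0..6.
Decompose π into cycles: lengths [20, 20, 20, 20, 20, 4, 4, 4, 4, 4, 4, 1] (12 cycles, including the fixed point 0).
With 12 cycles on 125 points, sign = (−1)^{125−12} = -1.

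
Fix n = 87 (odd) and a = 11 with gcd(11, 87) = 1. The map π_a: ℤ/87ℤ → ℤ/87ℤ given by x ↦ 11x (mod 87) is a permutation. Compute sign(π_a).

+1

Orbit of 50 under x↦11x: [50, 28, 47, 82, 32, 4, 44]… (length divides ord_87(11)).
5 cycles of lengths [28, 28, 28, 2, 1].
With 5 cycles on 87 points, sign = (−1)^{87−5} = +1.
Check: (11/87) = +1 by Zolotarev.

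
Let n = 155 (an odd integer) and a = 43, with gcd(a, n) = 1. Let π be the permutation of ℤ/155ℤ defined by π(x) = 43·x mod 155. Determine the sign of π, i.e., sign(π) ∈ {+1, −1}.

+1

Orbit of 126 under x↦43x: [126, 148, 9, 77, 56, 83, 4]… (length divides ord_155(43)).
The orbit structure of x ↦ 43x mod 155: 5 orbits of sizes [60, 60, 30, 4, 1].
5 cycles on 155: each ℓ→(−1)^(ℓ−1), product (−1)^150 = +1.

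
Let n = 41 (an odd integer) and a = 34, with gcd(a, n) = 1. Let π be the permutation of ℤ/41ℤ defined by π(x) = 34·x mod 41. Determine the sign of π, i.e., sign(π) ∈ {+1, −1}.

-1

Orbit of 23 under x↦34x: [23, 3, 20, 24, 37, 28, 9]… (length divides ord_41(34)).
Cycle lengths of π_34 on ℤ/41ℤ: [40, 1]; 2 cycles in total.
With 2 cycles on 41 points, sign = (−1)^{41−2} = -1.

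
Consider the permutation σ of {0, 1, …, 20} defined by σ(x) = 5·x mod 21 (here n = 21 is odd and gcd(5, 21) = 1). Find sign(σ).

+1

Start at x=20: 20 → 16 → 17 → 1 → 5 → 4 → 20 (one orbit).
The orbit structure of x ↦ 5x mod 21: 5 orbits of sizes [6, 6, 6, 2, 1].
sign(π) = (−1)^{n − #cycles} = (−1)^{21−5} = (−1)^16 = +1.
The Jacobi symbol (5|21) = +1 (Zolotarev) agrees.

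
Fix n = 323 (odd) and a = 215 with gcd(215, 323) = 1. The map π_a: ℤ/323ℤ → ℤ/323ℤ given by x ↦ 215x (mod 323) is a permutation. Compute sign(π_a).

-1

Orbit of 63 under x↦215x: [63, 302, 7, 213, 252, 239, 28]… (length divides ord_323(215)).
Decompose π into cycles: lengths [144, 144, 16, 9, 9, 1] (6 cycles, including the fixed point 0).
sign(π) = (−1)^{n − #cycles} = (−1)^{323−6} = (−1)^317 = -1.
Check: (215/323) = -1 by Zolotarev.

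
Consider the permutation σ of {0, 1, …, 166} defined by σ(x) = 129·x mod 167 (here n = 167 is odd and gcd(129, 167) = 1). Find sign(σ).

-1

Start at x=68: 68 → 88 → 163 → 152 → 69 → 50 → 104 → … (one orbit).
π_129 has 2 disjoint cycles with lengths [166, 1] on {0,…,166}.
With 2 cycles on 167 points, sign = (−1)^{167−2} = -1.
Via Zolotarev, sign(π_{129}) = (129|167) = -1.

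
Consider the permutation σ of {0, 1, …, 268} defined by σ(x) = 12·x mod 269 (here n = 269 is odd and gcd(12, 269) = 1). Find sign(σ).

-1

Orbit of 156 under x↦12x: [156, 258, 137, 30, 91, 16, 192]… (length divides ord_269(12)).
Cycle type of π: 268 + 1; total 2 cycles.
n − c = 269 − 2 = 267; sign = (−1)^267 = -1.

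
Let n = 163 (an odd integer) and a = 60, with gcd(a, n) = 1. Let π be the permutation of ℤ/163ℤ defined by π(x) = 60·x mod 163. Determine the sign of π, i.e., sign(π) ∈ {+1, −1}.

+1

Start at x=121: 121 → 88 → 64 → 91 → 81 → 133 → 156 → … (one orbit).
Cycle type of π: 81×2 + 1; total 3 cycles.
With 3 cycles on 163 points, sign = (−1)^{163−3} = +1.
Zolotarev: (60|163) = +1, matching the cycle-count sign.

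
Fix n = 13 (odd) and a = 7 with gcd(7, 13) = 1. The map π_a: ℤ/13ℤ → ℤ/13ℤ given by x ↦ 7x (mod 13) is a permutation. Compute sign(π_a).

-1

Trace 10: π^k(10) = [10, 5, 9, 11, 12, 6, 3] for k=0..6.
π_7 has 2 disjoint cycles with lengths [12, 1] on {0,…,12}.
n − c = 13 − 2 = 11; sign = (−1)^11 = -1.
Check: (7/13) = -1 by Zolotarev.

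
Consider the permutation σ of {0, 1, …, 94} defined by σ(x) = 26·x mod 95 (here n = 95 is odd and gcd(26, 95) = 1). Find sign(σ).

Orbit of 1 under x↦26x: [1, 26, 11]… (length divides ord_95(26)).
35 cycles of lengths [3, 3, 3, 3, 3, 3, 3, 3, 3, 3, 3, 3, 3, 3, 3, 3, 3, 3, 3, 3, 3, 3, 3, 3, 3, 3, 3, 3, 3, 3, 1, 1, 1, 1, 1].
With 35 cycles on 95 points, sign = (−1)^{95−35} = +1.

+1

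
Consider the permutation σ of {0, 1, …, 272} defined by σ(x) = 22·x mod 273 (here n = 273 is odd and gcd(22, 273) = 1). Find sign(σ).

Orbit of 22 under x↦22x: [22, 211, 1]… (length divides ord_273(22)).
The orbit structure of x ↦ 22x mod 273: 105 orbits of sizes [3, 3, 3, 3, 3, 3, 3, 3, 3, 3, 3, 3, 3, 3, 3, 3, 3, 3, 3, 3, 3, 3, 3, 3, 3, 3, 3, 3, 3, 3, 3, 3, 3, 3, 3, 3, 3, 3, 3, 3, 3, 3, 3, 3, 3, 3, 3, 3, 3, 3, 3, 3, 3, 3, 3, 3, 3, 3, 3, 3, 3, 3, 3, 3, 3, 3, 3, 3, 3, 3, 3, 3, 3, 3, 3, 3, 3, 3, 3, 3, 3, 3, 3, 3, 1, 1, 1, 1, 1, 1, 1, 1, 1, 1, 1, 1, 1, 1, 1, 1, 1, 1, 1, 1, 1].
Σ(ℓ_i−1) = 273−105 = 168; sign = (−1)^168 = +1.
Zolotarev: (22|273) = +1, matching the cycle-count sign.

+1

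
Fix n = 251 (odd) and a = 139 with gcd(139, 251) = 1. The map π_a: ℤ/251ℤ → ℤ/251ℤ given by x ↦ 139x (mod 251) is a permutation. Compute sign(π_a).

Trace 72: π^k(72) = [72, 219, 70, 192, 82, 103, 10] for k=0..6.
Cycle type of π: 250 + 1; total 2 cycles.
With 2 cycles on 251 points, sign = (−1)^{251−2} = -1.
(139|251)_J = -1 (Zolotarev's lemma cross-check).

-1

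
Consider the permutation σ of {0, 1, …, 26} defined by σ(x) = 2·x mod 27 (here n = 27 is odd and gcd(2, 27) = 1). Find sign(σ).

Start at x=1: 1 → 2 → 4 → 8 → 16 → 5 → 10 → … (one orbit).
π_2 has 4 disjoint cycles with lengths [18, 6, 2, 1] on {0,…,26}.
27 − 4 = 23 transpositions; sign(π) = (−1)^23 = -1.
Via Zolotarev, sign(π_{2}) = (2|27) = -1.

-1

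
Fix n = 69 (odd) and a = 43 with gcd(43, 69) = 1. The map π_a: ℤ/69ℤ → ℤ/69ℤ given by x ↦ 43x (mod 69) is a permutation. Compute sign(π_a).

Trace 10: π^k(10) = [10, 16, 67, 52, 28, 31, 22] for k=0..6.
Decompose π into cycles: lengths [22, 22, 22, 1, 1, 1] (6 cycles, including the fixed point 0).
6 cycles on 69: each ℓ→(−1)^(ℓ−1), product (−1)^63 = -1.
Check: (43/69) = -1 by Zolotarev.

-1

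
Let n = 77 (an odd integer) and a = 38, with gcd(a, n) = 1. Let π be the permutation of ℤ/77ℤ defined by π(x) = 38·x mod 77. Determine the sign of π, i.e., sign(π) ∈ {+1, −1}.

Trace 58: π^k(58) = [58, 48, 53, 12, 71, 3, 37] for k=0..6.
Cycle lengths of π_38 on ℤ/77ℤ: [30, 30, 6, 5, 5, 1]; 6 cycles in total.
With 6 cycles on 77 points, sign = (−1)^{77−6} = -1.

-1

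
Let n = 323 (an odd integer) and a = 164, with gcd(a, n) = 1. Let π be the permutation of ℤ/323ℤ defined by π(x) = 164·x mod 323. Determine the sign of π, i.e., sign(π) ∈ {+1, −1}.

+1

Start at x=77: 77 → 31 → 239 → 113 → 121 → 141 → 191 → … (one orbit).
11 cycles of lengths [48, 48, 48, 48, 48, 48, 16, 6, 6, 6, 1].
11 cycles on 323: each ℓ→(−1)^(ℓ−1), product (−1)^312 = +1.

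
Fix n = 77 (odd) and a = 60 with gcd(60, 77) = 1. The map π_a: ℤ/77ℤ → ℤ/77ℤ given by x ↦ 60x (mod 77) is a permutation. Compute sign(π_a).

+1

Orbit of 58 under x↦60x: [58, 15, 53, 23, 71, 25, 37]… (length divides ord_77(60)).
The orbit structure of x ↦ 60x mod 77: 9 orbits of sizes [15, 15, 15, 15, 5, 5, 3, 3, 1].
sign(π) = (−1)^{n − #cycles} = (−1)^{77−9} = (−1)^68 = +1.
The Jacobi symbol (60|77) = +1 (Zolotarev) agrees.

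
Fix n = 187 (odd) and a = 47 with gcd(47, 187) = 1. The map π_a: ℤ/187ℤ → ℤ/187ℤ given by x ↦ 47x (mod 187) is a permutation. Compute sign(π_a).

Orbit of 174 under x↦47x: [174, 137, 81, 67, 157, 86, 115]… (length divides ord_187(47)).
Cycle type of π: 20×8 + 5×2 + 4×4 + 1; total 15 cycles.
15 cycles on 187: each ℓ→(−1)^(ℓ−1), product (−1)^172 = +1.

+1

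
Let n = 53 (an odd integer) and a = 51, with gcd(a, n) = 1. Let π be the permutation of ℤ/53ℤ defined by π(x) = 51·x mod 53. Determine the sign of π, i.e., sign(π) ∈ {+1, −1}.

Start at x=49: 49 → 8 → 37 → 32 → 42 → 22 → 9 → … (one orbit).
Decompose π into cycles: lengths [52, 1] (2 cycles, including the fixed point 0).
53 − 2 = 51 transpositions; sign(π) = (−1)^51 = -1.

-1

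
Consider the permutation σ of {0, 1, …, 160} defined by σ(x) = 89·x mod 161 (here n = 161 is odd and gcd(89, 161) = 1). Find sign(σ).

Orbit of 127 under x↦89x: [127, 33, 39, 90, 121, 143, 8]… (length divides ord_161(89)).
Cycle type of π: 66×2 + 22 + 6 + 1; total 5 cycles.
sign(π) = (−1)^{n − #cycles} = (−1)^{161−5} = (−1)^156 = +1.

+1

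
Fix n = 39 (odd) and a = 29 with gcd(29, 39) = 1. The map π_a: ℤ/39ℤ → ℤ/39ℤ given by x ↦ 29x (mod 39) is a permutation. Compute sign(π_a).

-1

Start at x=16: 16 → 35 → 1 → 29 → 22 → 14 → 16 (one orbit).
Cycle lengths of π_29 on ℤ/39ℤ: [6, 6, 6, 6, 3, 3, 3, 3, 2, 1]; 10 cycles in total.
10 cycles on 39: each ℓ→(−1)^(ℓ−1), product (−1)^29 = -1.
Check: (29/39) = -1 by Zolotarev.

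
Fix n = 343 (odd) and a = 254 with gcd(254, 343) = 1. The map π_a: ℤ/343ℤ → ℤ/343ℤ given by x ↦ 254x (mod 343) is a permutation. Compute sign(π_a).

Start at x=233: 233 → 186 → 253 → 121 → 207 → 99 → 107 → … (one orbit).
Cycle type of π: 147×2 + 21×2 + 3×2 + 1; total 7 cycles.
With 7 cycles on 343 points, sign = (−1)^{343−7} = +1.
Via Zolotarev, sign(π_{254}) = (254|343) = +1.

+1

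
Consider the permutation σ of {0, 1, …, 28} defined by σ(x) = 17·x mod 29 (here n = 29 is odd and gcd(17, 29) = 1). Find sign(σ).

Orbit of 17 under x↦17x: [17, 28, 12, 1]… (length divides ord_29(17)).
π_17 has 8 disjoint cycles with lengths [4, 4, 4, 4, 4, 4, 4, 1] on {0,…,28}.
Σ(ℓ_i−1) = 29−8 = 21; sign = (−1)^21 = -1.

-1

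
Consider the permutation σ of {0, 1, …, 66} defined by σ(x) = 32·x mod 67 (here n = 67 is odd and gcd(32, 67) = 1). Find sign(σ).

-1

Orbit of 60 under x↦32x: [60, 44, 1, 32, 19, 5, 26]… (length divides ord_67(32)).
Cycle lengths of π_32 on ℤ/67ℤ: [66, 1]; 2 cycles in total.
n − c = 67 − 2 = 65; sign = (−1)^65 = -1.
Zolotarev: (32|67) = -1, matching the cycle-count sign.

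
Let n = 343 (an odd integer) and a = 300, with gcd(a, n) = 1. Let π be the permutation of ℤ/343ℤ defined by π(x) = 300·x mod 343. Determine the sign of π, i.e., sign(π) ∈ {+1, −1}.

-1

Orbit of 188 under x↦300x: [188, 148, 153, 281, 265, 267, 181]… (length divides ord_343(300)).
Cycle type of π: 98×3 + 14×3 + 2×3 + 1; total 10 cycles.
Σ(ℓ_i−1) = 343−10 = 333; sign = (−1)^333 = -1.
Check: (300/343) = -1 by Zolotarev.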